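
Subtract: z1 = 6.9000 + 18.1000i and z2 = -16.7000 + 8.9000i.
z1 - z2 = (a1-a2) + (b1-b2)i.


Real: 6.9 + 16.7 = 23.6
Imag: 18.1 - 8.9 = 9.2

23.6000 + 9.2000i


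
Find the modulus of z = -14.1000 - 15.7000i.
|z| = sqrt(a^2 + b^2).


|z| = sqrt((-14.1)^2 + (-15.7)^2) = sqrt(198.81 + 246.49) = sqrt(445.3) = 21.1021

|z| = 21.1021


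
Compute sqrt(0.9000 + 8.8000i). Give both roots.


|z| = sqrt(0.81+77.44) = 8.8459
sqrt((|z|+a)/2) = sqrt((8.8459+0.9)/2) = sqrt(4.8730) = 2.2075
sqrt((|z|-a)/2) = sqrt((8.8459-0.9)/2) = sqrt(3.9730) = 1.9932

±(2.2075 + 1.9932i) i.e. 2.2075 + 1.9932i and -2.2075 - 1.9932i


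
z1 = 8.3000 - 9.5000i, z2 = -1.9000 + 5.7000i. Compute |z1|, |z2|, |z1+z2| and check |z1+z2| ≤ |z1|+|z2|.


|z1| = sqrt(8.3^2 + (-9.5)^2) = sqrt(159.14) = 12.6151
|z2| = sqrt((-1.9)^2 + 5.7^2) = sqrt(36.1) = 6.0083
z1+z2 = 6.4000 - 3.8000i
|z1+z2| = sqrt(55.4) = 7.4431
|z1|+|z2| = 12.6151 + 6.0083 = 18.6234

|z1+z2| = 7.4431 ≤ |z1|+|z2| = 18.6234 (verified)


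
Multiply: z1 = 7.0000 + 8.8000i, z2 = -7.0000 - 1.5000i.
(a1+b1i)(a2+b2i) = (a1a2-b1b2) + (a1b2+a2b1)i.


Real = 7*(-7) - 8.8*(-1.5) = -49 - (-13.2) = -35.8
Imag = 7*(-1.5) - (7)*8.8 = -10.5 - (61.6) = -72.1

-35.8000 - 72.1000i


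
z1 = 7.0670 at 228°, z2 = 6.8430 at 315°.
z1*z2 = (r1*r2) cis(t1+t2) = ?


r = 7.0670 * 6.8430 = 48.3595
theta = 228° + 315° = 543° = 183° (mod 360)

48.3595 cis(183°)


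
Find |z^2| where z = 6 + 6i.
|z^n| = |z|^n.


|z| = sqrt(36+36) = sqrt(72) = 8.4853
|z^2| = |z|^2 = (sqrt(72))^2 = 72

|z^2| = 72


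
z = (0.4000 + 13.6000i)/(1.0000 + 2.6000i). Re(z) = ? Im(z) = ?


Multiply by conjugate: (0.4000 + 13.6000i)(1.0000 - 2.6000i) / (1^2 + 2.6^2)
Numerator real = 0.4*1 + 13.6*2.6 = 35.76
Numerator imag = 13.6*1 - 0.4*2.6 = 12.56
Denominator = 7.76
Re(z) = 35.76/7.76 = 4.6082
Im(z) = 12.56/7.76 = 1.6186

Re(z) = 4.6082, Im(z) = 1.6186


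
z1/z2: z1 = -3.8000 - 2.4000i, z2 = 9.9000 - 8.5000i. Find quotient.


Conjugate of z2 = 9.9000 + 8.5000i
Numerator: (-3.8000 - 2.4000i)(9.9000 + 8.5000i) = -17.2200 - 56.0600i
Denominator: 9.9^2 + (-8.5)^2 = 170.26
Result = (-17.2200 - 56.0600i)/170.26

-0.1011 - 0.3293i


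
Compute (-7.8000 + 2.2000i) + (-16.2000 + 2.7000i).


Real: -7.8 - 16.2 = -24
Imag: 2.2 + 2.7 = 4.9

-24.0000 + 4.9000i


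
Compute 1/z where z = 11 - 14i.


|z|^2 = 121+196 = 317
1/z = (11 + 14i)/317

1/z = 0.0347 + 0.0442i


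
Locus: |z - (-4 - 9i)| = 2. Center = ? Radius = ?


|z - z0| = r is a circle with center z0 and radius r.
Center = (-4, -9), radius = 2

Circle with center (-4, -9) and radius 2


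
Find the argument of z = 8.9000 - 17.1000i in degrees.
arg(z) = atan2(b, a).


Re = 8.9, Im = -17.1
arg = atan2(-17.1, 8.9) = -62.5045 degrees

arg(z) = -62.5045 degrees


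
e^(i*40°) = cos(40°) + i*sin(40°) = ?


cos(40°) = 0.7660
sin(40°) = 0.6428

e^(i*40°) = 0.7660 + 0.6428i


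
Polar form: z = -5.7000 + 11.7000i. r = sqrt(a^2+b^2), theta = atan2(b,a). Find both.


r = sqrt(32.49+136.89) = sqrt(169.38) = 13.0146
theta = atan2(11.7, -5.7) = 115.9744 degrees

r = 13.0146, theta = 115.9744 degrees


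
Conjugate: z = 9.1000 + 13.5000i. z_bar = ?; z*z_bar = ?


z_bar = 9.1000 - 13.5000i
z*z_bar = 9.1^2 + 13.5^2 = 82.81 + 182.25 = 265.06

z_bar = 9.1000 - 13.5000i, z*z_bar = 265.06


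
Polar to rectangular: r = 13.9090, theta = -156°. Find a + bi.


a = 13.9090*cos(-156°) = 13.9090*(-0.913545) = -12.7065
b = 13.9090*sin(-156°) = 13.9090*(-0.40674) = -5.6573

-12.7065 - 5.6573i


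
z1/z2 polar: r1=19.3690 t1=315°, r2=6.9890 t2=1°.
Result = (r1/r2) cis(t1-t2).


r = 19.3690 / 6.9890 = 2.7714
theta = 315° - 1° = 314° = 314° (mod 360)

2.7714 cis(314°)


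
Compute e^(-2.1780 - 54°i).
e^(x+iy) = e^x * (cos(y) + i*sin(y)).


e^-2.1780 = 0.11327
cos(-54°) = 0.5878
sin(-54°) = -0.809
Real = 0.11327*0.5878 = 0.0666
Imag = 0.11327*(-0.809) = -0.0916

0.0666 - 0.0916i


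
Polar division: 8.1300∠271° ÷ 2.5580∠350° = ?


r = 8.1300 / 2.5580 = 3.1783
theta = 271° - 350° = -79° = 281° (mod 360)

3.1783 cis(281°)


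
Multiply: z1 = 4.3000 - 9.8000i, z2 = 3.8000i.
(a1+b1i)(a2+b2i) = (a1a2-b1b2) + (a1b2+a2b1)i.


Real = 4.3*0 - (-9.8)*3.8 = 0 - (-37.24) = 37.24
Imag = 4.3*3.8 + 0*(-9.8) = 16.34 + 0 = 16.34

37.2400 + 16.3400i


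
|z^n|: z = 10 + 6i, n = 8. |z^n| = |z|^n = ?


|z| = sqrt(100+36) = sqrt(136) = 11.6619
|z^8| = |z|^8 = (sqrt(136))^8 = 136^4 = 342102016

|z^8| = 342102016


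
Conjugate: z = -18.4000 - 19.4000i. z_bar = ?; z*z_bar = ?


z_bar = -18.4000 + 19.4000i
z*z_bar = (-18.4)^2 + (-19.4)^2 = 338.56 + 376.36 = 714.92

z_bar = -18.4000 + 19.4000i, z*z_bar = 714.92


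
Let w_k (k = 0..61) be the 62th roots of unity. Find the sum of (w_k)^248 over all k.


The roots are w_k = w^k with w = e^(2*pi*i/62), and (w^k)^248 = (w^248)^k.
So S = 1 + u + u^2 + ... + u^(61) with u = w^248.
248 = 4*62 + 0, so 248 is a multiple of 62 and u = (w^62)^4 = 1.
Every one of the 62 terms equals 1: S = 62

S = 62


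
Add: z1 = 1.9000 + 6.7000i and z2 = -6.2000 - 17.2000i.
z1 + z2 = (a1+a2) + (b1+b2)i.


Real: 1.9 - 6.2 = -4.3
Imag: 6.7 - 17.2 = -10.5

-4.3000 - 10.5000i


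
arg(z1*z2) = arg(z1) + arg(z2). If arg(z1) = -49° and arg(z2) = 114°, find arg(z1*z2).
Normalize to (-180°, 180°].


arg(z1*z2) = -49° + 114° = 65°
Normalized to (-180°, 180°]: 65°

65°


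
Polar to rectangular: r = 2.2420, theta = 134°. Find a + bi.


a = 2.2420*cos(134°) = 2.2420*(-0.69466) = -1.5574
b = 2.2420*sin(134°) = 2.2420*0.71934 = 1.6128

-1.5574 + 1.6128i


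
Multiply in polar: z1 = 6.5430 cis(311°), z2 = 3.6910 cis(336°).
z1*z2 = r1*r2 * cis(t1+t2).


r = 6.5430 * 3.6910 = 24.1502
theta = 311° + 336° = 647° = 287° (mod 360)

24.1502 cis(287°)


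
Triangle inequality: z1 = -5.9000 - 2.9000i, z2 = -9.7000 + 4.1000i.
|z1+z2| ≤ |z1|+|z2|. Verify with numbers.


|z1| = sqrt((-5.9)^2 + (-2.9)^2) = sqrt(43.22) = 6.5742
|z2| = sqrt((-9.7)^2 + 4.1^2) = sqrt(110.9) = 10.5309
z1+z2 = -15.6000 + 1.2000i
|z1+z2| = sqrt(244.8) = 15.6461
|z1|+|z2| = 6.5742 + 10.5309 = 17.1051

|z1+z2| = 15.6461 ≤ |z1|+|z2| = 17.1051 (verified)


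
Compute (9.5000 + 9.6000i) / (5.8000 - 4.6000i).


Conjugate of z2 = 5.8000 + 4.6000i
Numerator: (9.5000 + 9.6000i)(5.8000 + 4.6000i) = 10.9400 + 99.3800i
Denominator: 5.8^2 + (-4.6)^2 = 54.8
Result = (10.9400 + 99.3800i)/54.8

0.1996 + 1.8135i


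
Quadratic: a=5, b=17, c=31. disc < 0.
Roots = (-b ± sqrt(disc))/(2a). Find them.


disc = 17^2 - 4*5*31 = 289 - 620 = -331
sqrt(|disc|) = sqrt(331) = 18.1934
Real part = -17/(2*5) = -1.7000
Imag part = 18.1934/(2*5) = 1.8193

-1.7000 ± 1.8193i


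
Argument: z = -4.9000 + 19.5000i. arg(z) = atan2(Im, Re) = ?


Re = -4.9, Im = 19.5
arg = atan2(19.5, -4.9) = 104.1054 degrees

arg(z) = 104.1054 degrees


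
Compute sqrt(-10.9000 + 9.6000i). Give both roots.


|z| = sqrt(118.81+92.16) = 14.5248
sqrt((|z|+a)/2) = sqrt((14.5248+(-10.9))/2) = sqrt(1.8124) = 1.3463
sqrt((|z|-a)/2) = sqrt((14.5248-(-10.9))/2) = sqrt(12.7124) = 3.5654

±(1.3463 + 3.5654i) i.e. 1.3463 + 3.5654i and -1.3463 - 3.5654i


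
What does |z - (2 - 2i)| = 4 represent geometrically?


|z - z0| = r is a circle with center z0 and radius r.
Center = (2, -2), radius = 4

Circle with center (2, -2) and radius 4


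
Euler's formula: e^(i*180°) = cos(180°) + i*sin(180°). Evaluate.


cos(180°) = -1.0000
sin(180°) = 0

e^(i*180°) = -1.0000 + 0i


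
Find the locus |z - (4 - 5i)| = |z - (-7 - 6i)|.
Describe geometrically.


Equal distances means the locus is the perpendicular bisector of z1 and z2.
Midpoint = ((4+(-7))/2, (-5+(-6))/2) = (-1.5000, -5.5000)

Perpendicular bisector through (-1.5000, -5.5000)


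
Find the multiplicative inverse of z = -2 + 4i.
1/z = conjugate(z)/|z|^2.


|z|^2 = 4+16 = 20
1/z = (-2 - 4i)/20

1/z = -0.1000 - 0.2000i


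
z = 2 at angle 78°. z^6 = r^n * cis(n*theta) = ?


r^6 = 2^6 = 64
n*theta = 6*78° = 468° = 108° (mod 360)
a = 64*cos(108°) = -19.7771
b = 64*sin(108°) = 60.8676

64 cis(108°) = -19.7771 + 60.8676i


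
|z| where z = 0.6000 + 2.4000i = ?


|z| = sqrt(0.6^2 + 2.4^2) = sqrt(0.36 + 5.76) = sqrt(6.12) = 2.4739

|z| = 2.4739


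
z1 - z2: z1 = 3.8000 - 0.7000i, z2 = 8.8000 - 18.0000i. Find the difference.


Real: 3.8 - 8.8 = -5
Imag: -0.7 + 18 = 17.3

-5.0000 + 17.3000i


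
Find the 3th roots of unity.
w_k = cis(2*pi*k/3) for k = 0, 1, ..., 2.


The 3th roots of unity are cis(360k/3°) for k=0..2
Angle step = 360/3 = 120°
Primitive root: cis(120°)
Primitive root = -0.5000 + 0.8660i

3 roots at angles: 0°, 120°, 240°


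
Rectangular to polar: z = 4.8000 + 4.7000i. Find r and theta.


r = sqrt(23.04+22.09) = sqrt(45.13) = 6.7179
theta = atan2(4.7, 4.8) = 44.3969 degrees

r = 6.7179, theta = 44.3969 degrees


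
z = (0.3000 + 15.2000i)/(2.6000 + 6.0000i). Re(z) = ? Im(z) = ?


Multiply by conjugate: (0.3000 + 15.2000i)(2.6000 - 6.0000i) / (2.6^2 + 6^2)
Numerator real = 0.3*2.6 + 15.2*6 = 91.98
Numerator imag = 15.2*2.6 - 0.3*6 = 37.72
Denominator = 42.76
Re(z) = 91.98/42.76 = 2.1511
Im(z) = 37.72/42.76 = 0.8821

Re(z) = 2.1511, Im(z) = 0.8821


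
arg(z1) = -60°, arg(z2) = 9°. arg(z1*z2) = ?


arg(z1*z2) = -60° + 9° = -51°
Normalized to (-180°, 180°]: -51°

-51°


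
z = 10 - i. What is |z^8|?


|z| = sqrt(100+1) = sqrt(101) = 10.0499
|z^8| = |z|^8 = (sqrt(101))^8 = 101^4 = 104060401

|z^8| = 104060401


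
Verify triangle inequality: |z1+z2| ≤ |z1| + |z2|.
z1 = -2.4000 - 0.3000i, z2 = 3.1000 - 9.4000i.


|z1| = sqrt((-2.4)^2 + (-0.3)^2) = sqrt(5.85) = 2.4187
|z2| = sqrt(3.1^2 + (-9.4)^2) = sqrt(97.97) = 9.8980
z1+z2 = 0.7000 - 9.7000i
|z1+z2| = sqrt(94.58) = 9.7252
|z1|+|z2| = 2.4187 + 9.8980 = 12.3167

|z1+z2| = 9.7252 ≤ |z1|+|z2| = 12.3167 (verified)


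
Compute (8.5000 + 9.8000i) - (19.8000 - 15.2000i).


Real: 8.5 - 19.8 = -11.3
Imag: 9.8 + 15.2 = 25

-11.3000 + 25.0000i


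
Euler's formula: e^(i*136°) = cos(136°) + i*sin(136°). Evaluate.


cos(136°) = -0.7193
sin(136°) = 0.6947

e^(i*136°) = -0.7193 + 0.6947i


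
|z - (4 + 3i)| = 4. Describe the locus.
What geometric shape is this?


|z - z0| = r is a circle with center z0 and radius r.
Center = (4, 3), radius = 4

Circle with center (4, 3) and radius 4


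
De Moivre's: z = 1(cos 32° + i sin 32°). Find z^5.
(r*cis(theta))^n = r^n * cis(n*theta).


r^5 = 1^5 = 1
n*theta = 5*32° = 160° = 160° (mod 360)
a = 1*cos(160°) = -0.9397
b = 1*sin(160°) = 0.3420

1 cis(160°) = -0.9397 + 0.3420i


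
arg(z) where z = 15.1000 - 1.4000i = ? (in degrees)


Re = 15.1, Im = -1.4
arg = atan2(-1.4, 15.1) = -5.2970 degrees

arg(z) = -5.2970 degrees


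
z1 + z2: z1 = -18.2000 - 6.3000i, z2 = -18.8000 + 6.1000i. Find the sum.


Real: -18.2 - 18.8 = -37
Imag: -6.3 + 6.1 = -0.2

-37.0000 - 0.2000i


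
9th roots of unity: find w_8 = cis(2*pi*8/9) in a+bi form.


Angle = 360*8/9 = 320°
a = cos(320°) = 0.7660
b = sin(320°) = -0.6428

0.7660 - 0.6428i


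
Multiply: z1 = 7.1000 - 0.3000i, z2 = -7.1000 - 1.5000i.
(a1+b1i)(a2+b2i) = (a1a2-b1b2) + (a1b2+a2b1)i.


Real = 7.1*(-7.1) - (-0.3)*(-1.5) = -50.41 - 0.45 = -50.86
Imag = 7.1*(-1.5) - (7.1)*(-0.3) = -10.65 + 2.13 = -8.52

-50.8600 - 8.5200i


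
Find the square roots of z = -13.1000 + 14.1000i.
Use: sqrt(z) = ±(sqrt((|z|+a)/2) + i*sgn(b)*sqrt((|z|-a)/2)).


|z| = sqrt(171.61+198.81) = 19.2463
sqrt((|z|+a)/2) = sqrt((19.2463+(-13.1))/2) = sqrt(3.0731) = 1.7530
sqrt((|z|-a)/2) = sqrt((19.2463-(-13.1))/2) = sqrt(16.1731) = 4.0216

±(1.7530 + 4.0216i) i.e. 1.7530 + 4.0216i and -1.7530 - 4.0216i


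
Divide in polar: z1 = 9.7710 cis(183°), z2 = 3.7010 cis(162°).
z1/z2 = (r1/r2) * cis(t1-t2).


r = 9.7710 / 3.7010 = 2.6401
theta = 183° - 162° = 21° = 21° (mod 360)

2.6401 cis(21°)


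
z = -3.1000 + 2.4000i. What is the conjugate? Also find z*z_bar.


z_bar = -3.1000 - 2.4000i
z*z_bar = (-3.1)^2 + 2.4^2 = 9.61 + 5.76 = 15.37

z_bar = -3.1000 - 2.4000i, z*z_bar = 15.37


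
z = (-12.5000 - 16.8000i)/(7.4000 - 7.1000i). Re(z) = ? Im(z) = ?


Multiply by conjugate: (-12.5000 - 16.8000i)(7.4000 + 7.1000i) / (7.4^2 + (-7.1)^2)
Numerator real = -12.5*7.4 - (16.8)*(-7.1) = 26.78
Numerator imag = -16.8*7.4 - (-12.5)*(-7.1) = -213.07
Denominator = 105.17
Re(z) = 26.78/105.17 = 0.2546
Im(z) = -213.07/105.17 = -2.0260

Re(z) = 0.2546, Im(z) = -2.0260


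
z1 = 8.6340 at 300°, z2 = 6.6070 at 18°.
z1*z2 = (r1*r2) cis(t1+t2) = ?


r = 8.6340 * 6.6070 = 57.0448
theta = 300° + 18° = 318° = 318° (mod 360)

57.0448 cis(318°)


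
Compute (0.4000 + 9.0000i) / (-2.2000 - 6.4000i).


Conjugate of z2 = -2.2000 + 6.4000i
Numerator: (0.4000 + 9.0000i)(-2.2000 + 6.4000i) = -58.4800 - 17.2400i
Denominator: (-2.2)^2 + (-6.4)^2 = 45.8
Result = (-58.4800 - 17.2400i)/45.8

-1.2769 - 0.3764i


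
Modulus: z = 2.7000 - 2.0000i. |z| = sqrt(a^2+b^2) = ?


|z| = sqrt(2.7^2 + (-2)^2) = sqrt(7.29 + 4) = sqrt(11.29) = 3.3601

|z| = 3.3601


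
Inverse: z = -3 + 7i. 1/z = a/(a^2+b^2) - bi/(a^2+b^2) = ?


|z|^2 = 9+49 = 58
1/z = (-3 - 7i)/58

1/z = -0.0517 - 0.1207i


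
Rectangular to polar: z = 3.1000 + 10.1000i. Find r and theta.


r = sqrt(9.61+102.01) = sqrt(111.62) = 10.5650
theta = atan2(10.1, 3.1) = 72.9371 degrees

r = 10.5650, theta = 72.9371 degrees


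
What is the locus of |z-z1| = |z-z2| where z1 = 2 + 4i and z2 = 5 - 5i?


Equal distances means the locus is the perpendicular bisector of z1 and z2.
Midpoint = ((2+5)/2, (4+(-5))/2) = (3.5000, -0.5000)

Perpendicular bisector through (3.5000, -0.5000)


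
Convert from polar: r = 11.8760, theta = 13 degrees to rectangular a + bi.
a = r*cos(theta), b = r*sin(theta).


a = 11.8760*cos(13°) = 11.8760*0.97437 = 11.5716
b = 11.8760*sin(13°) = 11.8760*0.22495 = 2.6715

11.5716 + 2.6715i


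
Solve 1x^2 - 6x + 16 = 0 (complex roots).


disc = (-6)^2 - 4*1*16 = 36 - 64 = -28
sqrt(|disc|) = sqrt(28) = 5.2915
Real part = 6/(2*1) = 3.0000
Imag part = 5.2915/(2*1) = 2.6458

3.0000 ± 2.6458i


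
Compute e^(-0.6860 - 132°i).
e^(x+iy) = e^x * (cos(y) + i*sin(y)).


e^-0.6860 = 0.5036
cos(-132°) = -0.6691
sin(-132°) = -0.7431
Real = 0.5036*(-0.6691) = -0.3370
Imag = 0.5036*(-0.7431) = -0.3742

-0.3370 - 0.3742i


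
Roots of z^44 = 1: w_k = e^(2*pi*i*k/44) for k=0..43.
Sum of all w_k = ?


The sum of all 44th roots of unity is 0.
Geometric series: (1 - w^44)/(1 - w) = (1-1)/(1-w) = 0 since w^44 = 1, w ≠ 1.
Alternatively: coefficient of z^43 in z^44 - 1 is 0.

0


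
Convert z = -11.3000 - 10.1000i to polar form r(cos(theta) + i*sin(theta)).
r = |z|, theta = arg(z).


r = sqrt(127.69+102.01) = sqrt(229.7) = 15.1559
theta = atan2(-10.1, -11.3) = -138.2095 degrees

r = 15.1559, theta = -138.2095 degrees


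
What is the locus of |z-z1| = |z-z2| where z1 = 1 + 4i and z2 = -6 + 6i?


Equal distances means the locus is the perpendicular bisector of z1 and z2.
Midpoint = ((1+(-6))/2, (4+6)/2) = (-2.5000, 5.0000)

Perpendicular bisector through (-2.5000, 5.0000)


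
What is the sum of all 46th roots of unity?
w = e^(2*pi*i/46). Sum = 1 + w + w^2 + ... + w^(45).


The sum of all 46th roots of unity is 0.
Geometric series: (1 - w^46)/(1 - w) = (1-1)/(1-w) = 0 since w^46 = 1, w ≠ 1.
Alternatively: coefficient of z^45 in z^46 - 1 is 0.

0


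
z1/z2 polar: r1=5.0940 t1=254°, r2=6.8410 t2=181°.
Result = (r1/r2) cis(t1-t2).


r = 5.0940 / 6.8410 = 0.7446
theta = 254° - 181° = 73° = 73° (mod 360)

0.7446 cis(73°)


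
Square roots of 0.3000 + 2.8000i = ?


|z| = sqrt(0.09+7.84) = 2.8160
sqrt((|z|+a)/2) = sqrt((2.8160+0.3)/2) = sqrt(1.5580) = 1.2482
sqrt((|z|-a)/2) = sqrt((2.8160-0.3)/2) = sqrt(1.2580) = 1.1216

±(1.2482 + 1.1216i) i.e. 1.2482 + 1.1216i and -1.2482 - 1.1216i


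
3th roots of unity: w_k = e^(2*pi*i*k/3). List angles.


The 3th roots of unity are cis(360k/3°) for k=0..2
Angle step = 360/3 = 120°
Primitive root: cis(120°)
Primitive root = -0.5000 + 0.8660i

3 roots at angles: 0°, 120°, 240°


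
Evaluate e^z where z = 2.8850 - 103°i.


e^2.8850 = 17.9036
cos(-103°) = -0.22495
sin(-103°) = -0.97437
Real = 17.9036*(-0.22495) = -4.0274
Imag = 17.9036*(-0.97437) = -17.4447

-4.0274 - 17.4447i


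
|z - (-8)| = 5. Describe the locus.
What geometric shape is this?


|z - z0| = r is a circle with center z0 and radius r.
Center = (-8, 0), radius = 5

Circle with center (-8, 0) and radius 5


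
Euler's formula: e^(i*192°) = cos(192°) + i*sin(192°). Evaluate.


cos(192°) = -0.9781
sin(192°) = -0.2079

e^(i*192°) = -0.9781 - 0.2079i


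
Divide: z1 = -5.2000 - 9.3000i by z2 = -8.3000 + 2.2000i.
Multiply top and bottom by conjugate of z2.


Conjugate of z2 = -8.3000 - 2.2000i
Numerator: (-5.2000 - 9.3000i)(-8.3000 - 2.2000i) = 22.7000 + 88.6300i
Denominator: (-8.3)^2 + 2.2^2 = 73.73
Result = (22.7000 + 88.6300i)/73.73

0.3079 + 1.2021i


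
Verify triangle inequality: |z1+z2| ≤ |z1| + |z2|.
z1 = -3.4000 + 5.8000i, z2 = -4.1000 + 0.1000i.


|z1| = sqrt((-3.4)^2 + 5.8^2) = sqrt(45.2) = 6.7231
|z2| = sqrt((-4.1)^2 + 0.1^2) = sqrt(16.82) = 4.1012
z1+z2 = -7.5000 + 5.9000i
|z1+z2| = sqrt(91.06) = 9.5425
|z1|+|z2| = 6.7231 + 4.1012 = 10.8243

|z1+z2| = 9.5425 ≤ |z1|+|z2| = 10.8243 (verified)


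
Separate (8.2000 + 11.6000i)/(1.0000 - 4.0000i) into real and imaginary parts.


Multiply by conjugate: (8.2000 + 11.6000i)(1.0000 + 4.0000i) / (1^2 + (-4)^2)
Numerator real = 8.2*1 + 11.6*(-4) = -38.2
Numerator imag = 11.6*1 - 8.2*(-4) = 44.4
Denominator = 17
Re(z) = -38.2/17 = -2.2471
Im(z) = 44.4/17 = 2.6118

Re(z) = -2.2471, Im(z) = 2.6118


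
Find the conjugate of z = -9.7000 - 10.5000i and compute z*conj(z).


z_bar = -9.7000 + 10.5000i
z*z_bar = (-9.7)^2 + (-10.5)^2 = 94.09 + 110.25 = 204.34

z_bar = -9.7000 + 10.5000i, z*z_bar = 204.34


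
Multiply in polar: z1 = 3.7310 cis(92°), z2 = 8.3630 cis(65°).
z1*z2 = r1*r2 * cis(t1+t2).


r = 3.7310 * 8.3630 = 31.2024
theta = 92° + 65° = 157° = 157° (mod 360)

31.2024 cis(157°)


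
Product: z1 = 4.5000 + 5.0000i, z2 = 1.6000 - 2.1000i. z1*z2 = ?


Real = 4.5*1.6 - 5*(-2.1) = 7.2 - (-10.5) = 17.7
Imag = 4.5*(-2.1) + 1.6*5 = -9.45 + 8 = -1.45

17.7000 - 1.4500i


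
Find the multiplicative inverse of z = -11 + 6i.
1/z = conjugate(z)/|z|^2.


|z|^2 = 121+36 = 157
1/z = (-11 - 6i)/157

1/z = -0.0701 - 0.0382i


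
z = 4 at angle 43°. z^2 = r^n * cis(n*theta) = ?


r^2 = 4^2 = 16
n*theta = 2*43° = 86° = 86° (mod 360)
a = 16*cos(86°) = 1.1161
b = 16*sin(86°) = 15.9610

16 cis(86°) = 1.1161 + 15.9610i


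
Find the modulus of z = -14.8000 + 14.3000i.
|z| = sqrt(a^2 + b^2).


|z| = sqrt((-14.8)^2 + 14.3^2) = sqrt(219.04 + 204.49) = sqrt(423.53) = 20.5798

|z| = 20.5798


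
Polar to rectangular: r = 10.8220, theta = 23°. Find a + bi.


a = 10.8220*cos(23°) = 10.8220*0.9205 = 9.9617
b = 10.8220*sin(23°) = 10.8220*0.39073 = 4.2285

9.9617 + 4.2285i


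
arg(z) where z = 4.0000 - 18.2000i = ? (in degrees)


Re = 4, Im = -18.2
arg = atan2(-18.2, 4) = -77.6046 degrees

arg(z) = -77.6046 degrees


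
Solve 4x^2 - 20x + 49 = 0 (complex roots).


disc = (-20)^2 - 4*4*49 = 400 - 784 = -384
sqrt(|disc|) = sqrt(384) = 19.5959
Real part = 20/(2*4) = 2.5000
Imag part = 19.5959/(2*4) = 2.4495

2.5000 ± 2.4495i


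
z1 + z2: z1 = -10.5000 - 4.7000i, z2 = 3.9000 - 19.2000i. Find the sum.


Real: -10.5 + 3.9 = -6.6
Imag: -4.7 - 19.2 = -23.9

-6.6000 - 23.9000i


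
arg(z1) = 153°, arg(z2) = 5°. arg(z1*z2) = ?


arg(z1*z2) = 153° + 5° = 158°
Normalized to (-180°, 180°]: 158°

158°


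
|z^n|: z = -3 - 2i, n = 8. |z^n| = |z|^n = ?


|z| = sqrt(9+4) = sqrt(13) = 3.6056
|z^8| = |z|^8 = (sqrt(13))^8 = 13^4 = 28561

|z^8| = 28561


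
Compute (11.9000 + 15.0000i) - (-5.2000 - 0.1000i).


Real: 11.9 + 5.2 = 17.1
Imag: 15 + 0.1 = 15.1

17.1000 + 15.1000i


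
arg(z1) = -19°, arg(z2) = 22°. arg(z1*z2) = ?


arg(z1*z2) = -19° + 22° = 3°
Normalized to (-180°, 180°]: 3°

3°


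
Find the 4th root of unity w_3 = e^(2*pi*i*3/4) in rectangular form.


Angle = 360*3/4 = 270°
a = cos(270°) = 0
b = sin(270°) = -1.0000

0 - 1.0000i


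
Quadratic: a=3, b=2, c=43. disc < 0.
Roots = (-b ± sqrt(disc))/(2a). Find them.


disc = 2^2 - 4*3*43 = 4 - 516 = -512
sqrt(|disc|) = sqrt(512) = 22.6274
Real part = -2/(2*3) = -0.3333
Imag part = 22.6274/(2*3) = 3.7712

-0.3333 ± 3.7712i


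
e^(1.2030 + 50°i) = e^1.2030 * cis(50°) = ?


e^1.2030 = 3.3301
cos(50°) = 0.642788
sin(50°) = 0.76604
Real = 3.3301*0.642788 = 2.1405
Imag = 3.3301*0.76604 = 2.5510

2.1405 + 2.5510i


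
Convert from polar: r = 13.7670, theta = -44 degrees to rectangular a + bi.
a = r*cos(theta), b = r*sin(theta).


a = 13.7670*cos(-44°) = 13.7670*0.71934 = 9.9032
b = 13.7670*sin(-44°) = 13.7670*(-0.69466) = -9.5634

9.9032 - 9.5634i


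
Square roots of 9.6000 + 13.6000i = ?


|z| = sqrt(92.16+184.96) = 16.6469
sqrt((|z|+a)/2) = sqrt((16.6469+9.6)/2) = sqrt(13.1235) = 3.6226
sqrt((|z|-a)/2) = sqrt((16.6469-9.6)/2) = sqrt(3.5235) = 1.8771

±(3.6226 + 1.8771i) i.e. 3.6226 + 1.8771i and -3.6226 - 1.8771i


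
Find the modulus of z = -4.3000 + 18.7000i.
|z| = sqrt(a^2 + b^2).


|z| = sqrt((-4.3)^2 + 18.7^2) = sqrt(18.49 + 349.69) = sqrt(368.18) = 19.1880

|z| = 19.1880


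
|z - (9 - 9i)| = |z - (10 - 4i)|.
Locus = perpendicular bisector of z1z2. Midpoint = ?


Equal distances means the locus is the perpendicular bisector of z1 and z2.
Midpoint = ((9+10)/2, (-9+(-4))/2) = (9.5000, -6.5000)

Perpendicular bisector through (9.5000, -6.5000)


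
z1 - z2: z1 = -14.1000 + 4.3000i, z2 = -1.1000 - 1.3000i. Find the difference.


Real: -14.1 + 1.1 = -13
Imag: 4.3 + 1.3 = 5.6

-13.0000 + 5.6000i


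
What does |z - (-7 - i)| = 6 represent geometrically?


|z - z0| = r is a circle with center z0 and radius r.
Center = (-7, -1), radius = 6

Circle with center (-7, -1) and radius 6


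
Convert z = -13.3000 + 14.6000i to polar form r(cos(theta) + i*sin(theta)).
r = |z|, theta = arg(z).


r = sqrt(176.89+213.16) = sqrt(390.05) = 19.7497
theta = atan2(14.6, -13.3) = 132.3322 degrees

r = 19.7497, theta = 132.3322 degrees


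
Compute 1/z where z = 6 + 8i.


|z|^2 = 36+64 = 100
1/z = (6 - 8i)/100

1/z = 0.0600 - 0.0800i


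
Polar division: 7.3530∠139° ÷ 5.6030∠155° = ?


r = 7.3530 / 5.6030 = 1.3123
theta = 139° - 155° = -16° = 344° (mod 360)

1.3123 cis(344°)


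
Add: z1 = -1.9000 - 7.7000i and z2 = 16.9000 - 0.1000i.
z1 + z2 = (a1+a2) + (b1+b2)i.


Real: -1.9 + 16.9 = 15
Imag: -7.7 - 0.1 = -7.8

15.0000 - 7.8000i


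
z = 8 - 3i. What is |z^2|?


|z| = sqrt(64+9) = sqrt(73) = 8.5440
|z^2| = |z|^2 = (sqrt(73))^2 = 73

|z^2| = 73


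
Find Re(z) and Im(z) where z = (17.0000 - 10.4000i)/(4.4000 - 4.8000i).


Multiply by conjugate: (17.0000 - 10.4000i)(4.4000 + 4.8000i) / (4.4^2 + (-4.8)^2)
Numerator real = 17*4.4 - (10.4)*(-4.8) = 124.72
Numerator imag = -10.4*4.4 - 17*(-4.8) = 35.84
Denominator = 42.4
Re(z) = 124.72/42.4 = 2.9415
Im(z) = 35.84/42.4 = 0.8453

Re(z) = 2.9415, Im(z) = 0.8453


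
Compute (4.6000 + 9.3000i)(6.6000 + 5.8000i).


Real = 4.6*6.6 - 9.3*5.8 = 30.36 - 53.94 = -23.58
Imag = 4.6*5.8 + 6.6*9.3 = 26.68 + 61.38 = 88.06

-23.5800 + 88.0600i


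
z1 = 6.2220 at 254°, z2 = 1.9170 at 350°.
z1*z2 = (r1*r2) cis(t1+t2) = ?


r = 6.2220 * 1.9170 = 11.9276
theta = 254° + 350° = 604° = 244° (mod 360)

11.9276 cis(244°)


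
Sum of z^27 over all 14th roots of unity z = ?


The roots are w_k = w^k with w = e^(2*pi*i/14), and (w^k)^27 = (w^27)^k.
So S = 1 + u + u^2 + ... + u^(13) with u = w^27.
27 = 1*14 + 13, so 27 is not a multiple of 14: u = (w^14)^1 * w^13 = w^13 ≠ 1 (w is a primitive 14th root), while u^14 = (w^14)^27 = 1.
Geometric series: S = (1 - u^14)/(1 - u) = (1 - 1)/(1 - u) = 0

S = 0


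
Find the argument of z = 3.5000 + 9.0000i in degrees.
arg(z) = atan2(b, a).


Re = 3.5, Im = 9
arg = atan2(9, 3.5) = 68.7495 degrees

arg(z) = 68.7495 degrees


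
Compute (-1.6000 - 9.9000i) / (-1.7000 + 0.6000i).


Conjugate of z2 = -1.7000 - 0.6000i
Numerator: (-1.6000 - 9.9000i)(-1.7000 - 0.6000i) = -3.2200 + 17.7900i
Denominator: (-1.7)^2 + 0.6^2 = 3.25
Result = (-3.2200 + 17.7900i)/3.25

-0.9908 + 5.4738i


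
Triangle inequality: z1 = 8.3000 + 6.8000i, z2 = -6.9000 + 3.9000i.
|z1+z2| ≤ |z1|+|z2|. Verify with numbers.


|z1| = sqrt(8.3^2 + 6.8^2) = sqrt(115.13) = 10.7299
|z2| = sqrt((-6.9)^2 + 3.9^2) = sqrt(62.82) = 7.9259
z1+z2 = 1.4000 + 10.7000i
|z1+z2| = sqrt(116.45) = 10.7912
|z1|+|z2| = 10.7299 + 7.9259 = 18.6558

|z1+z2| = 10.7912 ≤ |z1|+|z2| = 18.6558 (verified)


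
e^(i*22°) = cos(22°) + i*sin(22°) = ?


cos(22°) = 0.9272
sin(22°) = 0.3746

e^(i*22°) = 0.9272 + 0.3746i


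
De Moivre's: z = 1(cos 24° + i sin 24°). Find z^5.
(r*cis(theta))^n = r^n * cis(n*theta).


r^5 = 1^5 = 1
n*theta = 5*24° = 120° = 120° (mod 360)
a = 1*cos(120°) = -0.5000
b = 1*sin(120°) = 0.8660

1 cis(120°) = -0.5000 + 0.8660i


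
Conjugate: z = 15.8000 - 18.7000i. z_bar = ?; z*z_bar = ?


z_bar = 15.8000 + 18.7000i
z*z_bar = 15.8^2 + (-18.7)^2 = 249.64 + 349.69 = 599.33

z_bar = 15.8000 + 18.7000i, z*z_bar = 599.33


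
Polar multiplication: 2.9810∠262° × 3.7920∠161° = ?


r = 2.9810 * 3.7920 = 11.3040
theta = 262° + 161° = 423° = 63° (mod 360)

11.3040 cis(63°)


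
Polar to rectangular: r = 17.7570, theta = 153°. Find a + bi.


a = 17.7570*cos(153°) = 17.7570*(-0.891007) = -15.8216
b = 17.7570*sin(153°) = 17.7570*0.45399 = 8.0615

-15.8216 + 8.0615i


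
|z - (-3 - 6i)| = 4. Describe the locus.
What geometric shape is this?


|z - z0| = r is a circle with center z0 and radius r.
Center = (-3, -6), radius = 4

Circle with center (-3, -6) and radius 4


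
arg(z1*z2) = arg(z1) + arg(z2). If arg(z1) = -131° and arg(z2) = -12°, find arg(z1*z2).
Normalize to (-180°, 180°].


arg(z1*z2) = -131° - 12° = -143°
Normalized to (-180°, 180°]: -143°

-143°


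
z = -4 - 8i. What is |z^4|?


|z| = sqrt(16+64) = sqrt(80) = 8.9443
|z^4| = |z|^4 = (sqrt(80))^4 = 80^2 = 6400

|z^4| = 6400


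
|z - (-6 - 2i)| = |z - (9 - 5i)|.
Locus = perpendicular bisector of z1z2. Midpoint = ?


Equal distances means the locus is the perpendicular bisector of z1 and z2.
Midpoint = ((-6+9)/2, (-2+(-5))/2) = (1.5000, -3.5000)

Perpendicular bisector through (1.5000, -3.5000)


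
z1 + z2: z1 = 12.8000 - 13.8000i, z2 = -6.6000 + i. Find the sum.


Real: 12.8 - 6.6 = 6.2
Imag: -13.8 + 1 = -12.8

6.2000 - 12.8000i


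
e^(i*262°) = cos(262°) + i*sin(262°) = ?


cos(262°) = -0.1392
sin(262°) = -0.9903

e^(i*262°) = -0.1392 - 0.9903i


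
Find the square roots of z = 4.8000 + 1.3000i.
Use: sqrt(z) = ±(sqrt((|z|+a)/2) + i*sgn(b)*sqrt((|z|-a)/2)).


|z| = sqrt(23.04+1.69) = 4.9729
sqrt((|z|+a)/2) = sqrt((4.9729+4.8)/2) = sqrt(4.8865) = 2.2105
sqrt((|z|-a)/2) = sqrt((4.9729-4.8)/2) = sqrt(0.0865) = 0.2940

±(2.2105 + 0.2940i) i.e. 2.2105 + 0.2940i and -2.2105 - 0.2940i


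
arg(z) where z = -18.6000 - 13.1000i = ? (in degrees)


Re = -18.6, Im = -13.1
arg = atan2(-13.1, -18.6) = -144.8429 degrees

arg(z) = -144.8429 degrees


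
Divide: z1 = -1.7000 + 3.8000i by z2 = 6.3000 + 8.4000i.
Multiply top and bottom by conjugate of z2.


Conjugate of z2 = 6.3000 - 8.4000i
Numerator: (-1.7000 + 3.8000i)(6.3000 - 8.4000i) = 21.2100 + 38.2200i
Denominator: 6.3^2 + 8.4^2 = 110.25
Result = (21.2100 + 38.2200i)/110.25

0.1924 + 0.3467i


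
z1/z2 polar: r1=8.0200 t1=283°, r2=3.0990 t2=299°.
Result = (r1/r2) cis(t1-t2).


r = 8.0200 / 3.0990 = 2.5879
theta = 283° - 299° = -16° = 344° (mod 360)

2.5879 cis(344°)


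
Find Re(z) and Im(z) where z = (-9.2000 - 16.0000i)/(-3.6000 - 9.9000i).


Multiply by conjugate: (-9.2000 - 16.0000i)(-3.6000 + 9.9000i) / ((-3.6)^2 + (-9.9)^2)
Numerator real = -9.2*(-3.6) - (16)*(-9.9) = 191.52
Numerator imag = -16*(-3.6) - (-9.2)*(-9.9) = -33.48
Denominator = 110.97
Re(z) = 191.52/110.97 = 1.7259
Im(z) = -33.48/110.97 = -0.3017

Re(z) = 1.7259, Im(z) = -0.3017


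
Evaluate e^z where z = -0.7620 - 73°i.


e^-0.7620 = 0.4667
cos(-73°) = 0.2924
sin(-73°) = -0.9563
Real = 0.4667*0.2924 = 0.1365
Imag = 0.4667*(-0.9563) = -0.4463

0.1365 - 0.4463i


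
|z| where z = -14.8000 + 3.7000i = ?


|z| = sqrt((-14.8)^2 + 3.7^2) = sqrt(219.04 + 13.69) = sqrt(232.73) = 15.2555

|z| = 15.2555


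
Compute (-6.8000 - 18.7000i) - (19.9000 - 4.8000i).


Real: -6.8 - 19.9 = -26.7
Imag: -18.7 + 4.8 = -13.9

-26.7000 - 13.9000i


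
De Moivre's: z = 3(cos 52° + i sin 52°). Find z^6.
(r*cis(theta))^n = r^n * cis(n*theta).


r^6 = 3^6 = 729
n*theta = 6*52° = 312° = 312° (mod 360)
a = 729*cos(312°) = 487.7962
b = 729*sin(312°) = -541.7526

729 cis(312°) = 487.7962 - 541.7526i


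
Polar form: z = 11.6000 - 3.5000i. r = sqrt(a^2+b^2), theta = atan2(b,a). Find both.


r = sqrt(134.56+12.25) = sqrt(146.81) = 12.1165
theta = atan2(-3.5, 11.6) = -16.7898 degrees

r = 12.1165, theta = -16.7898 degrees


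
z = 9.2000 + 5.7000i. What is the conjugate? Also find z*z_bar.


z_bar = 9.2000 - 5.7000i
z*z_bar = 9.2^2 + 5.7^2 = 84.64 + 32.49 = 117.13

z_bar = 9.2000 - 5.7000i, z*z_bar = 117.13


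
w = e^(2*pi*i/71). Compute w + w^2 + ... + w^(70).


With w = e^(2*pi*i/71), all 71 of the 71th roots of unity w^0 = 1, w, ..., w^(70) sum to 0: 1 + w + ... + w^(70) = (1 - w^71)/(1 - w) = 0 since w^71 = 1, w ≠ 1.
Removing the root 1: w + w^2 + ... + w^(70) = 0 - 1 = -1

Sum = -1


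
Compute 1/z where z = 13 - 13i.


|z|^2 = 169+169 = 338
1/z = (13 + 13i)/338

1/z = 0.0385 + 0.0385i


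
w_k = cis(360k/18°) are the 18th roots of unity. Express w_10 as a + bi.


Angle = 360*10/18 = 200°
a = cos(200°) = -0.9397
b = sin(200°) = -0.3420

-0.9397 - 0.3420i


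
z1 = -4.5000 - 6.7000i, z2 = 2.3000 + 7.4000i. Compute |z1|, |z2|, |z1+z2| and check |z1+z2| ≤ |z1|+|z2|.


|z1| = sqrt((-4.5)^2 + (-6.7)^2) = sqrt(65.14) = 8.0709
|z2| = sqrt(2.3^2 + 7.4^2) = sqrt(60.05) = 7.7492
z1+z2 = -2.2000 + 0.7000i
|z1+z2| = sqrt(5.33) = 2.3087
|z1|+|z2| = 8.0709 + 7.7492 = 15.8201

|z1+z2| = 2.3087 ≤ |z1|+|z2| = 15.8201 (verified)


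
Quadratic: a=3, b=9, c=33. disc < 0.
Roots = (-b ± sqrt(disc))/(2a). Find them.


disc = 9^2 - 4*3*33 = 81 - 396 = -315
sqrt(|disc|) = sqrt(315) = 17.7482
Real part = -9/(2*3) = -1.5000
Imag part = 17.7482/(2*3) = 2.9580

-1.5000 ± 2.9580i


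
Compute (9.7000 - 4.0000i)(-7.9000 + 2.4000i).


Real = 9.7*(-7.9) - (-4)*2.4 = -76.63 - (-9.6) = -67.03
Imag = 9.7*2.4 - (7.9)*(-4) = 23.28 + 31.6 = 54.88

-67.0300 + 54.8800i


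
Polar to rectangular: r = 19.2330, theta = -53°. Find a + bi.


a = 19.2330*cos(-53°) = 19.2330*0.601815 = 11.5747
b = 19.2330*sin(-53°) = 19.2330*(-0.79864) = -15.3602

11.5747 - 15.3602i


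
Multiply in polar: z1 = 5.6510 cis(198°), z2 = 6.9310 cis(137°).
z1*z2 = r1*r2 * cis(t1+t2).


r = 5.6510 * 6.9310 = 39.1671
theta = 198° + 137° = 335° = 335° (mod 360)

39.1671 cis(335°)


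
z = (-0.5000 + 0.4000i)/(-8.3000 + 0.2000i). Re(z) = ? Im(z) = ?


Multiply by conjugate: (-0.5000 + 0.4000i)(-8.3000 - 0.2000i) / ((-8.3)^2 + 0.2^2)
Numerator real = -0.5*(-8.3) + 0.4*0.2 = 4.23
Numerator imag = 0.4*(-8.3) - (-0.5)*0.2 = -3.22
Denominator = 68.93
Re(z) = 4.23/68.93 = 0.0614
Im(z) = -3.22/68.93 = -0.0467

Re(z) = 0.0614, Im(z) = -0.0467


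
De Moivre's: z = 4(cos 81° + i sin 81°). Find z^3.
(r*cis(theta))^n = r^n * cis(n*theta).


r^3 = 4^3 = 64
n*theta = 3*81° = 243° = 243° (mod 360)
a = 64*cos(243°) = -29.0554
b = 64*sin(243°) = -57.0244

64 cis(243°) = -29.0554 - 57.0244i


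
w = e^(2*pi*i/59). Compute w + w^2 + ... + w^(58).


With w = e^(2*pi*i/59), all 59 of the 59th roots of unity w^0 = 1, w, ..., w^(58) sum to 0: 1 + w + ... + w^(58) = (1 - w^59)/(1 - w) = 0 since w^59 = 1, w ≠ 1.
Removing the root 1: w + w^2 + ... + w^(58) = 0 - 1 = -1

Sum = -1


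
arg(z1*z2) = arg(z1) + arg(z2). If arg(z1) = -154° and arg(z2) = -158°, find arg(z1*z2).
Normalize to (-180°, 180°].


arg(z1*z2) = -154° - 158° = -312°
Normalized to (-180°, 180°]: 48°

48°


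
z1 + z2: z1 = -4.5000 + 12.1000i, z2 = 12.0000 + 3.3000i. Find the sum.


Real: -4.5 + 12 = 7.5
Imag: 12.1 + 3.3 = 15.4

7.5000 + 15.4000i


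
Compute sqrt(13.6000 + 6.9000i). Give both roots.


|z| = sqrt(184.96+47.61) = 15.2502
sqrt((|z|+a)/2) = sqrt((15.2502+13.6)/2) = sqrt(14.4251) = 3.7980
sqrt((|z|-a)/2) = sqrt((15.2502-13.6)/2) = sqrt(0.8251) = 0.9084

±(3.7980 + 0.9084i) i.e. 3.7980 + 0.9084i and -3.7980 - 0.9084i


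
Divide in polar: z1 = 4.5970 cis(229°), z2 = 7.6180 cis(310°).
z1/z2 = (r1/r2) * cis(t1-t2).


r = 4.5970 / 7.6180 = 0.6034
theta = 229° - 310° = -81° = 279° (mod 360)

0.6034 cis(279°)


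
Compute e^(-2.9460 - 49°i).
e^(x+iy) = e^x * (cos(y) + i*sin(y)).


e^-2.9460 = 0.05255
cos(-49°) = 0.6561
sin(-49°) = -0.7547
Real = 0.05255*0.6561 = 0.0345
Imag = 0.05255*(-0.7547) = -0.0397

0.0345 - 0.0397i


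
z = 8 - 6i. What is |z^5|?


|z| = sqrt(64+36) = sqrt(100) = 10
|z^5| = |z|^5 = 10^5 = 100000

|z^5| = 100000


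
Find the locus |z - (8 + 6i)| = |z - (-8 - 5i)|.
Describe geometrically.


Equal distances means the locus is the perpendicular bisector of z1 and z2.
Midpoint = ((8+(-8))/2, (6+(-5))/2) = (0, 0.5000)

Perpendicular bisector through (0, 0.5000)


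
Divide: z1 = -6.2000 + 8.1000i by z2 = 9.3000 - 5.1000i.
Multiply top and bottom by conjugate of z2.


Conjugate of z2 = 9.3000 + 5.1000i
Numerator: (-6.2000 + 8.1000i)(9.3000 + 5.1000i) = -98.9700 + 43.7100i
Denominator: 9.3^2 + (-5.1)^2 = 112.5
Result = (-98.9700 + 43.7100i)/112.5

-0.8797 + 0.3885i


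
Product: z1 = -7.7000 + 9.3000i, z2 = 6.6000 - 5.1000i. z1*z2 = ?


Real = -7.7*6.6 - 9.3*(-5.1) = -50.82 - (-47.43) = -3.39
Imag = -7.7*(-5.1) + 6.6*9.3 = 39.27 + 61.38 = 100.65

-3.3900 + 100.6500i


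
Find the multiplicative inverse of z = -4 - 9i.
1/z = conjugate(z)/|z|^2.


|z|^2 = 16+81 = 97
1/z = (-4 + 9i)/97

1/z = -0.0412 + 0.0928i


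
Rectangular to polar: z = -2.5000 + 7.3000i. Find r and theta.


r = sqrt(6.25+53.29) = sqrt(59.54) = 7.7162
theta = atan2(7.3, -2.5) = 108.9046 degrees

r = 7.7162, theta = 108.9046 degrees


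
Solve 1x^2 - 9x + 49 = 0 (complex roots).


disc = (-9)^2 - 4*1*49 = 81 - 196 = -115
sqrt(|disc|) = sqrt(115) = 10.7238
Real part = 9/(2*1) = 4.5000
Imag part = 10.7238/(2*1) = 5.3619

4.5000 ± 5.3619i


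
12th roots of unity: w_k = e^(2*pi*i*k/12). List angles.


The 12th roots of unity are cis(360k/12°) for k=0..11
Angle step = 360/12 = 30°
Primitive root: cis(30°)
Primitive root = 0.8660 + 0.5000i

12 roots at angles: 0°, 30°, 60°, 90°, 120°, 150°, 180°, 210°, 240°, 270°, 300°, 330°


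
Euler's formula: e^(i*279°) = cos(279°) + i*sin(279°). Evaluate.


cos(279°) = 0.1564
sin(279°) = -0.9877

e^(i*279°) = 0.1564 - 0.9877i


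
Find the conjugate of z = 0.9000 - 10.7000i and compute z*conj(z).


z_bar = 0.9000 + 10.7000i
z*z_bar = 0.9^2 + (-10.7)^2 = 0.81 + 114.49 = 115.3

z_bar = 0.9000 + 10.7000i, z*z_bar = 115.3


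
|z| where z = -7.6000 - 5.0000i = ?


|z| = sqrt((-7.6)^2 + (-5)^2) = sqrt(57.76 + 25) = sqrt(82.76) = 9.0973

|z| = 9.0973


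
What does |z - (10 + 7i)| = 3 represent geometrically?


|z - z0| = r is a circle with center z0 and radius r.
Center = (10, 7), radius = 3

Circle with center (10, 7) and radius 3


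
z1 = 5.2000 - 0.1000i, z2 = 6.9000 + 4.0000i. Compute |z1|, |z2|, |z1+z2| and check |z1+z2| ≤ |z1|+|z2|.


|z1| = sqrt(5.2^2 + (-0.1)^2) = sqrt(27.05) = 5.2010
|z2| = sqrt(6.9^2 + 4^2) = sqrt(63.61) = 7.9756
z1+z2 = 12.1000 + 3.9000i
|z1+z2| = sqrt(161.62) = 12.7130
|z1|+|z2| = 5.2010 + 7.9756 = 13.1766

|z1+z2| = 12.7130 ≤ |z1|+|z2| = 13.1766 (verified)


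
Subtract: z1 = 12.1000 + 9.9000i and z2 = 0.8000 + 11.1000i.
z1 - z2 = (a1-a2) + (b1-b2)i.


Real: 12.1 - 0.8 = 11.3
Imag: 9.9 - 11.1 = -1.2

11.3000 - 1.2000i


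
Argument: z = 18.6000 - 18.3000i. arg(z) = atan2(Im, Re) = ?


Re = 18.6, Im = -18.3
arg = atan2(-18.3, 18.6) = -44.5342 degrees

arg(z) = -44.5342 degrees


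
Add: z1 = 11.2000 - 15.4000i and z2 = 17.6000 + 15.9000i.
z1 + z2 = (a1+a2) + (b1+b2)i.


Real: 11.2 + 17.6 = 28.8
Imag: -15.4 + 15.9 = 0.5

28.8000 + 0.5000i


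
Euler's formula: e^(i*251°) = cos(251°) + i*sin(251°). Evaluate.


cos(251°) = -0.3256
sin(251°) = -0.9455

e^(i*251°) = -0.3256 - 0.9455i


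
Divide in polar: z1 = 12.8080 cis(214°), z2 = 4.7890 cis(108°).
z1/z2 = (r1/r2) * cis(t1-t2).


r = 12.8080 / 4.7890 = 2.6745
theta = 214° - 108° = 106° = 106° (mod 360)

2.6745 cis(106°)


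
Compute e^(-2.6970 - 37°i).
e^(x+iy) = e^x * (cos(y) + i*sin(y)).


e^-2.6970 = 0.0674
cos(-37°) = 0.7986
sin(-37°) = -0.6018
Real = 0.0674*0.7986 = 0.0538
Imag = 0.0674*(-0.6018) = -0.0406

0.0538 - 0.0406i


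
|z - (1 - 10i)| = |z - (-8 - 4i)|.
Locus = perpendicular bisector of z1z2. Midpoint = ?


Equal distances means the locus is the perpendicular bisector of z1 and z2.
Midpoint = ((1+(-8))/2, (-10+(-4))/2) = (-3.5000, -7.0000)

Perpendicular bisector through (-3.5000, -7.0000)


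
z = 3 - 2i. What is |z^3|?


|z| = sqrt(9+4) = sqrt(13) = 3.6056
|z^3| = |z|^3 = (sqrt(13))^3 = 13*sqrt(13)

|z^3| = 13*sqrt(13) ≈ 46.8722


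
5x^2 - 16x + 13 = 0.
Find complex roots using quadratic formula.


disc = (-16)^2 - 4*5*13 = 256 - 260 = -4
sqrt(|disc|) = sqrt(4) = 2.0000
Real part = 16/(2*5) = 1.6000
Imag part = 2.0000/(2*5) = 0.2000

1.6000 ± 0.2000i


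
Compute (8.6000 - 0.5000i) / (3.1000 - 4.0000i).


Conjugate of z2 = 3.1000 + 4.0000i
Numerator: (8.6000 - 0.5000i)(3.1000 + 4.0000i) = 28.6600 + 32.8500i
Denominator: 3.1^2 + (-4)^2 = 25.61
Result = (28.6600 + 32.8500i)/25.61

1.1191 + 1.2827i


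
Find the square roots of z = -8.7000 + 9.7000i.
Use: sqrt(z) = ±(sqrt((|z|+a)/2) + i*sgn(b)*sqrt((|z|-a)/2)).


|z| = sqrt(75.69+94.09) = 13.0300
sqrt((|z|+a)/2) = sqrt((13.0300+(-8.7))/2) = sqrt(2.1650) = 1.4714
sqrt((|z|-a)/2) = sqrt((13.0300-(-8.7))/2) = sqrt(10.8650) = 3.2962

±(1.4714 + 3.2962i) i.e. 1.4714 + 3.2962i and -1.4714 - 3.2962i


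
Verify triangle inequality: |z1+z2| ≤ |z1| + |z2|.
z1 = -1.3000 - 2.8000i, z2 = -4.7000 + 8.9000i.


|z1| = sqrt((-1.3)^2 + (-2.8)^2) = sqrt(9.53) = 3.0871
|z2| = sqrt((-4.7)^2 + 8.9^2) = sqrt(101.3) = 10.0648
z1+z2 = -6.0000 + 6.1000i
|z1+z2| = sqrt(73.21) = 8.5563
|z1|+|z2| = 3.0871 + 10.0648 = 13.1519

|z1+z2| = 8.5563 ≤ |z1|+|z2| = 13.1519 (verified)


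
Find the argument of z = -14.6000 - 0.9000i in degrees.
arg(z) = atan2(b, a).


Re = -14.6, Im = -0.9
arg = atan2(-0.9, -14.6) = -176.4725 degrees

arg(z) = -176.4725 degrees


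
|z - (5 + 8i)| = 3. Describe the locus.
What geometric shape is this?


|z - z0| = r is a circle with center z0 and radius r.
Center = (5, 8), radius = 3

Circle with center (5, 8) and radius 3


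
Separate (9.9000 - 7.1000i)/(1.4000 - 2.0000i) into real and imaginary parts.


Multiply by conjugate: (9.9000 - 7.1000i)(1.4000 + 2.0000i) / (1.4^2 + (-2)^2)
Numerator real = 9.9*1.4 - (7.1)*(-2) = 28.06
Numerator imag = -7.1*1.4 - 9.9*(-2) = 9.86
Denominator = 5.96
Re(z) = 28.06/5.96 = 4.7081
Im(z) = 9.86/5.96 = 1.6544

Re(z) = 4.7081, Im(z) = 1.6544
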